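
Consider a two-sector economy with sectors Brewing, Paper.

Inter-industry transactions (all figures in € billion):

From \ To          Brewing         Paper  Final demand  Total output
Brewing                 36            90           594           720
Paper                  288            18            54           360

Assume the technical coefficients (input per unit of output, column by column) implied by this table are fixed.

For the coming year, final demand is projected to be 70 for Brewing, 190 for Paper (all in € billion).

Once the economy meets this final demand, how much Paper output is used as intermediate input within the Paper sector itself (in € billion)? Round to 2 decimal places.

Technical coefficients a_ij = z_ij / X_j:
  a_BB = 36/720 = 0.05, a_PB = 288/720 = 0.40
  a_BP = 90/360 = 0.25, a_PP = 18/360 = 0.05
I − A =
  [   0.95    -0.25]
  [  -0.40     0.95]
det(I−A) = (0.95)(0.95) − (-0.25)(-0.40) = 0.8025
adj(I−A) = [[0.95, 0.25], [0.40, 0.95]]
(I − A)⁻¹ = adj(I−A) / det(I−A) ≈
  [   1.1838     0.3115]
  [   0.4984     1.1838]
First solve x = (I − A)⁻¹ d = adj(I−A)·d / det(I−A); in particular x_P = (0.40·70 + 0.95·190) / 0.8025 = 208.50 / 0.8025 ≈ 259.8131.
Intermediate flow from P to P: z_PP = a_PP · x_P = 0.05 × 208.50 / 0.8025 = 10.425 / 0.8025 ≈ 12.99.

z_PP = 12.99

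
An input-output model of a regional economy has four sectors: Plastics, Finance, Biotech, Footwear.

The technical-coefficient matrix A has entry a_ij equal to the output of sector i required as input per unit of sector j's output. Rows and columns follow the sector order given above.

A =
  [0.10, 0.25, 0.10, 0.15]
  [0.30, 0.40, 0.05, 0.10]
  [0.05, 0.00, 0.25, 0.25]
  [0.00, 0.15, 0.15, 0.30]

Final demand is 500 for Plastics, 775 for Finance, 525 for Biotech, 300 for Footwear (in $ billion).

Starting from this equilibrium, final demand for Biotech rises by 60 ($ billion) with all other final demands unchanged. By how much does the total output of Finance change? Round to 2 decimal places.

Δx_2 = 21.26

I − A =
  [   0.90    -0.25    -0.10    -0.15]
  [  -0.30     0.60    -0.05    -0.10]
  [  -0.05     0.00     0.75    -0.25]
  [   0.00    -0.15    -0.15     0.70]
Compute the cofactors C_ij = (−1)^(i+j)·(3×3 minor ij) of I−A; the adjugate is their transpose:
adj(I−A) = Cᵀ =
  [ 0.279375   0.142500   0.067625   0.104375]
  [ 0.148750   0.434125   0.072750   0.119875]
  [ 0.031500   0.043625   0.305250   0.122000]
  [ 0.038625   0.102375   0.081000   0.345125]
det(I−A) = Σ_j (I−A)_1j·C_1j = (0.90)(0.279375) + (-0.25)(0.148750) + (-0.10)(0.031500) + (-0.15)(0.038625) = 0.20530625
(I − A)⁻¹ = adj(I−A) / det(I−A) ≈
  [   1.3608     0.6941     0.3294     0.5084]
  [   0.7245     2.1145     0.3543     0.5839]
  [   0.1534     0.2125     1.4868     0.5942]
  [   0.1881     0.4986     0.3945     1.6810]
Δx = (I − A)⁻¹ Δd with Δd having +60 in the Biotech component and 0 elsewhere.
So Δx_2 = L_23 · (+60), where L_23 = adj(I−A)_23 / det(I−A) = 0.072750 / 0.20530625.
Δx_2 = 0.072750 × (+60) / 0.20530625 = 4.365 / 0.20530625 ≈ 21.26.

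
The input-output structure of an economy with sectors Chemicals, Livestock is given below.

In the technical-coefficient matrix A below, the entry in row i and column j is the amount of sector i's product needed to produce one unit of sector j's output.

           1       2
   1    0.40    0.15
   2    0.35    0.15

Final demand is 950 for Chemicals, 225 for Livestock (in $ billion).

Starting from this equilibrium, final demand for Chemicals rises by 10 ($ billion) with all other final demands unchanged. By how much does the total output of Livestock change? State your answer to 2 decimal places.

I − A =
  [   0.60    -0.15]
  [  -0.35     0.85]
det(I−A) = (0.60)(0.85) − (-0.15)(-0.35) = 0.4575
adj(I−A) = [[0.85, 0.15], [0.35, 0.60]]
(I − A)⁻¹ = adj(I−A) / det(I−A) ≈
  [   1.8579     0.3279]
  [   0.7650     1.3115]
Δx = (I − A)⁻¹ Δd with Δd having +10 in the Chemicals component and 0 elsewhere.
So Δx_2 = L_21 · (+10), where L_21 = adj(I−A)_21 / det(I−A) = 0.35 / 0.4575.
Δx_2 = 0.35 × (+10) / 0.4575 = 3.50 / 0.4575 ≈ 7.65.

Δx_2 = 7.65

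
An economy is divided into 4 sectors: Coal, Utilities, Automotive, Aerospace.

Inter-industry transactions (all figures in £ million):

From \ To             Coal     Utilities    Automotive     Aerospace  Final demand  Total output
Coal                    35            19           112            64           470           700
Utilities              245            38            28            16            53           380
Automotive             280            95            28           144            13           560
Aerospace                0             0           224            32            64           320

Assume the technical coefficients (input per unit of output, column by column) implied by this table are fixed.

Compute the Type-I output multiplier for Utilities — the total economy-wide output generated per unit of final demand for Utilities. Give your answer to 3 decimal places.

Technical coefficients a_ij = z_ij / X_j:
  a_11 = 35/700 = 0.05, a_21 = 245/700 = 0.35, a_31 = 280/700 = 0.40, a_41 = 0/700 = 0.00
  a_12 = 19/380 = 0.05, a_22 = 38/380 = 0.10, a_32 = 95/380 = 0.25, a_42 = 0/380 = 0.00
  a_13 = 112/560 = 0.20, a_23 = 28/560 = 0.05, a_33 = 28/560 = 0.05, a_43 = 224/560 = 0.40
  a_14 = 64/320 = 0.20, a_24 = 16/320 = 0.05, a_34 = 144/320 = 0.45, a_44 = 32/320 = 0.10
I − A =
  [   0.95    -0.05    -0.20    -0.20]
  [  -0.35     0.90    -0.05    -0.05]
  [  -0.40    -0.25     0.95    -0.45]
  [   0.00     0.00    -0.40     0.90]
Compute the cofactors C_ij = (−1)^(i+j)·(3×3 minor ij) of I−A; the adjugate is their transpose:
adj(I−A) = Cᵀ =
  [ 0.59125   0.09875   0.23725   0.25550]
  [ 0.26225   0.53725   0.15275   0.16450]
  [ 0.40275   0.23175   0.75375   0.47925]
  [ 0.17900   0.10300   0.33500   0.69325]
det(I−A) = Σ_j (I−A)_1j·C_1j = (0.95)(0.59125) + (-0.05)(0.26225) + (-0.20)(0.40275) + (-0.20)(0.17900) = 0.432225
(I − A)⁻¹ = adj(I−A) / det(I−A) ≈
  [   1.3679     0.2285     0.5489     0.5911]
  [   0.6067     1.2430     0.3534     0.3806]
  [   0.9318     0.5362     1.7439     1.1088]
  [   0.4141     0.2383     0.7751     1.6039]
The output multiplier for sector j is the column-j sum of the Leontief inverse (I − A)⁻¹ = adj(I−A) / det(I−A).
Column 2 of adj(I−A): (0.09875, 0.53725, 0.23175, 0.10300); det(I−A) = 0.432225.
m_2 = (0.09875 + 0.53725 + 0.23175 + 0.10300) / 0.432225 = 0.97075 / 0.432225 ≈ 2.246.

m_2 = 2.246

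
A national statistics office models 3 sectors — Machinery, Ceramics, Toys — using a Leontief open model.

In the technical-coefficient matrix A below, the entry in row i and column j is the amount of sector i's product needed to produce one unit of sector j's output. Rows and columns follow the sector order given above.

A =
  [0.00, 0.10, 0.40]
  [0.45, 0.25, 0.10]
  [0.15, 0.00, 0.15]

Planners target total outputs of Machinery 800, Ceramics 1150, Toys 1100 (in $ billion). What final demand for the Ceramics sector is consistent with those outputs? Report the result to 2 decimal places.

d_2 = 392.50

I − A =
  [   1.00    -0.10    -0.40]
  [  -0.45     0.75    -0.10]
  [  -0.15     0.00     0.85]
d = (I − A) x:
  d_1 = (+1.00)·800 + (-0.10)·1150 + (-0.40)·1100 = 245.00
  d_2 = (-0.45)·800 + (+0.75)·1150 + (-0.10)·1100 = 392.50
  d_3 = (-0.15)·800 + (+0.00)·1150 + (+0.85)·1100 = 815.00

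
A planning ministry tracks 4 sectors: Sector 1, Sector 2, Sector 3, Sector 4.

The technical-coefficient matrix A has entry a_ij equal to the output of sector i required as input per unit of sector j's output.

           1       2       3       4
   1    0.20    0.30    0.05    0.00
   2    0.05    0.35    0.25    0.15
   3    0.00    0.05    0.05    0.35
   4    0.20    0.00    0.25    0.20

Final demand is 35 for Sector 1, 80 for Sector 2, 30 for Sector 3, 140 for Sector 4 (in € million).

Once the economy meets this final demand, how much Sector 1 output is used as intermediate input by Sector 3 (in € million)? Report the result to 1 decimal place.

I − A =
  [   0.80    -0.30    -0.05     0.00]
  [  -0.05     0.65    -0.25    -0.15]
  [   0.00    -0.05     0.95    -0.35]
  [  -0.20     0.00    -0.25     0.80]
Compute the cofactors C_ij = (−1)^(i+j)·(3×3 minor ij) of I−A; the adjugate is their transpose:
adj(I−A) = Cᵀ =
  [ 0.425250   0.203750   0.097250   0.080750]
  [ 0.079625   0.534500   0.193500   0.184875]
  [ 0.049000   0.053000   0.395000   0.182750]
  [ 0.121625   0.067500   0.147750   0.469625]
det(I−A) = Σ_j (I−A)_1j·C_1j = (0.80)(0.425250) + (-0.30)(0.079625) + (-0.05)(0.049000) + (0.00)(0.121625) = 0.3138625
(I − A)⁻¹ = adj(I−A) / det(I−A) ≈
  [   1.3549     0.6492     0.3098     0.2573]
  [   0.2537     1.7030     0.6165     0.5890]
  [   0.1561     0.1689     1.2585     0.5823]
  [   0.3875     0.2151     0.4707     1.4963]
First solve x = (I − A)⁻¹ d = adj(I−A)·d / det(I−A); in particular x_3 = (0.049000·35 + 0.053000·80 + 0.395000·30 + 0.182750·140) / 0.3138625 = 43.39 / 0.3138625 ≈ 138.245.
Intermediate flow from 1 to 3: z_13 = a_13 · x_3 = 0.05 × 43.39 / 0.3138625 = 2.1695 / 0.3138625 ≈ 6.9.

z_13 = 6.9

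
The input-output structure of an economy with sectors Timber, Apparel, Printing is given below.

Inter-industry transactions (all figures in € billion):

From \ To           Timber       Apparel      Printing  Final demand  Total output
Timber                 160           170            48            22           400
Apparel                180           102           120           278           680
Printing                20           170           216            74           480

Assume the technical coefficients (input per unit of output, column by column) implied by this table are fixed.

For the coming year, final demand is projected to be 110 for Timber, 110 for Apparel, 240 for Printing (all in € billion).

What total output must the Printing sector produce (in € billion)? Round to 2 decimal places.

x_3 = 802.00

Technical coefficients a_ij = z_ij / X_j:
  a_11 = 160/400 = 0.40, a_21 = 180/400 = 0.45, a_31 = 20/400 = 0.05
  a_12 = 170/680 = 0.25, a_22 = 102/680 = 0.15, a_32 = 170/680 = 0.25
  a_13 = 48/480 = 0.10, a_23 = 120/480 = 0.25, a_33 = 216/480 = 0.45
I − A =
  [   0.60    -0.25    -0.10]
  [  -0.45     0.85    -0.25]
  [  -0.05    -0.25     0.55]
Cofactors of I−A, C_ij = (−1)^(i+j)·(minor ij) (rows/columns in the sector order above):
  C_11 = (0.85)(0.55) − (-0.25)(-0.25) = 0.4050
  C_12 = −[(-0.45)(0.55) − (-0.25)(-0.05)] = 0.2600
  C_13 = (-0.45)(-0.25) − (0.85)(-0.05) = 0.1550
  C_21 = −[(-0.25)(0.55) − (-0.10)(-0.25)] = 0.1625
  C_22 = (0.60)(0.55) − (-0.10)(-0.05) = 0.3250
  C_23 = −[(0.60)(-0.25) − (-0.25)(-0.05)] = 0.1625
  C_31 = (-0.25)(-0.25) − (-0.10)(0.85) = 0.1475
  C_32 = −[(0.60)(-0.25) − (-0.10)(-0.45)] = 0.1950
  C_33 = (0.60)(0.85) − (-0.25)(-0.45) = 0.3975
det(I−A) = Σ_j (I−A)_1j·C_1j = (0.60)(0.4050) + (-0.25)(0.2600) + (-0.10)(0.1550) = 0.1625
adj(I−A) = Cᵀ =
  [ 0.4050   0.1625   0.1475]
  [ 0.2600   0.3250   0.1950]
  [ 0.1550   0.1625   0.3975]
(I − A)⁻¹ = adj(I−A) / det(I−A) ≈
  [   2.4923     1.0000     0.9077]
  [   1.6000     2.0000     1.2000]
  [   0.9538     1.0000     2.4462]
x = (I − A)⁻¹ d = adj(I−A)·d / det(I−A), with det(I−A) = 0.1625:
  x_1 = (0.4050·110 + 0.1625·110 + 0.1475·240) / 0.1625 = 97.825 / 0.1625 = 602.00
  x_2 = (0.2600·110 + 0.3250·110 + 0.1950·240) / 0.1625 = 111.15 / 0.1625 = 684.00
  x_3 = (0.1550·110 + 0.1625·110 + 0.3975·240) / 0.1625 = 130.325 / 0.1625 = 802.00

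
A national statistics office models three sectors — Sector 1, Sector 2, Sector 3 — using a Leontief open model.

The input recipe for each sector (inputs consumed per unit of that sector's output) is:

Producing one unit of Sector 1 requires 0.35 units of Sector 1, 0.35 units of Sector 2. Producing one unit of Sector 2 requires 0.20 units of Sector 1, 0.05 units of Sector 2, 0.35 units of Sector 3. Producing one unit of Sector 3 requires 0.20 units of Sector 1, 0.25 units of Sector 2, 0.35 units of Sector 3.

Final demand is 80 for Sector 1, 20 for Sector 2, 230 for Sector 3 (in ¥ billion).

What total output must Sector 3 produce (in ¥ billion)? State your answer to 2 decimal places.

I − A =
  [   0.65    -0.20    -0.20]
  [  -0.35     0.95    -0.25]
  [   0.00    -0.35     0.65]
Cofactors of I−A, C_ij = (−1)^(i+j)·(minor ij) (rows/columns in the sector order above):
  C_11 = (0.95)(0.65) − (-0.25)(-0.35) = 0.5300
  C_12 = −[(-0.35)(0.65) − (-0.25)(0.00)] = 0.2275
  C_13 = (-0.35)(-0.35) − (0.95)(0.00) = 0.1225
  C_21 = −[(-0.20)(0.65) − (-0.20)(-0.35)] = 0.2000
  C_22 = (0.65)(0.65) − (-0.20)(0.00) = 0.4225
  C_23 = −[(0.65)(-0.35) − (-0.20)(0.00)] = 0.2275
  C_31 = (-0.20)(-0.25) − (-0.20)(0.95) = 0.2400
  C_32 = −[(0.65)(-0.25) − (-0.20)(-0.35)] = 0.2325
  C_33 = (0.65)(0.95) − (-0.20)(-0.35) = 0.5475
det(I−A) = Σ_j (I−A)_1j·C_1j = (0.65)(0.5300) + (-0.20)(0.2275) + (-0.20)(0.1225) = 0.2745
adj(I−A) = Cᵀ =
  [ 0.5300   0.2000   0.2400]
  [ 0.2275   0.4225   0.2325]
  [ 0.1225   0.2275   0.5475]
(I − A)⁻¹ = adj(I−A) / det(I−A) ≈
  [   1.9308     0.7286     0.8743]
  [   0.8288     1.5392     0.8470]
  [   0.4463     0.8288     1.9945]
x = (I − A)⁻¹ d = adj(I−A)·d / det(I−A), with det(I−A) = 0.2745:
  x_1 = (0.5300·80 + 0.2000·20 + 0.2400·230) / 0.2745 = 101.60 / 0.2745 ≈ 370.13
  x_2 = (0.2275·80 + 0.4225·20 + 0.2325·230) / 0.2745 = 80.125 / 0.2745 ≈ 291.89
  x_3 = (0.1225·80 + 0.2275·20 + 0.5475·230) / 0.2745 = 140.275 / 0.2745 ≈ 511.02

x_3 = 511.02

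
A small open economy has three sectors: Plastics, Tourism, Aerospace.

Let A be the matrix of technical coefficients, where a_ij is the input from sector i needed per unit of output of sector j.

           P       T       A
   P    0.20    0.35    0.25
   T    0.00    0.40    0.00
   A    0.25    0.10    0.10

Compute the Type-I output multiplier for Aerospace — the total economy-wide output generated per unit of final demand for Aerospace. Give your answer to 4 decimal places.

I − A =
  [   0.80    -0.35    -0.25]
  [   0.00     0.60     0.00]
  [  -0.25    -0.10     0.90]
Cofactors of I−A, C_ij = (−1)^(i+j)·(minor ij) (rows/columns in the sector order above):
  C_11 = (0.60)(0.90) − (0.00)(-0.10) = 0.5400
  C_12 = −[(0.00)(0.90) − (0.00)(-0.25)] = 0.0000
  C_13 = (0.00)(-0.10) − (0.60)(-0.25) = 0.1500
  C_21 = −[(-0.35)(0.90) − (-0.25)(-0.10)] = 0.3400
  C_22 = (0.80)(0.90) − (-0.25)(-0.25) = 0.6575
  C_23 = −[(0.80)(-0.10) − (-0.35)(-0.25)] = 0.1675
  C_31 = (-0.35)(0.00) − (-0.25)(0.60) = 0.1500
  C_32 = −[(0.80)(0.00) − (-0.25)(0.00)] = 0.0000
  C_33 = (0.80)(0.60) − (-0.35)(0.00) = 0.4800
det(I−A) = Σ_j (I−A)_1j·C_1j = (0.80)(0.5400) + (-0.35)(0.0000) + (-0.25)(0.1500) = 0.3945
adj(I−A) = Cᵀ =
  [ 0.5400   0.3400   0.1500]
  [ 0.0000   0.6575   0.0000]
  [ 0.1500   0.1675   0.4800]
(I − A)⁻¹ = adj(I−A) / det(I−A) ≈
  [   1.36882     0.86185     0.38023]
  [   0.00000     1.66667     0.00000]
  [   0.38023     0.42459     1.21673]
The output multiplier for sector j is the column-j sum of the Leontief inverse (I − A)⁻¹ = adj(I−A) / det(I−A).
Column A of adj(I−A): (0.1500, 0.0000, 0.4800); det(I−A) = 0.3945.
m_A = (0.1500 + 0.0000 + 0.4800) / 0.3945 = 0.63 / 0.3945 ≈ 1.5970.

m_A = 1.5970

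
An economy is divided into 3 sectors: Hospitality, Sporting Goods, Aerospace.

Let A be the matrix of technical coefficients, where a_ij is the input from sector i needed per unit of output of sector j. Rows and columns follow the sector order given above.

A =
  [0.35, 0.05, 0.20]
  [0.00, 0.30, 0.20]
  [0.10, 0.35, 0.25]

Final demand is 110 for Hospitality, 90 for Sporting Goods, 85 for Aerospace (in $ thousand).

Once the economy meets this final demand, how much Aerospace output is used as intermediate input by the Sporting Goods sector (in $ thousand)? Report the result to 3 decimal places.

I − A =
  [   0.65    -0.05    -0.20]
  [   0.00     0.70    -0.20]
  [  -0.10    -0.35     0.75]
Cofactors of I−A, C_ij = (−1)^(i+j)·(minor ij) (rows/columns in the sector order above):
  C_11 = (0.70)(0.75) − (-0.20)(-0.35) = 0.4550
  C_12 = −[(0.00)(0.75) − (-0.20)(-0.10)] = 0.0200
  C_13 = (0.00)(-0.35) − (0.70)(-0.10) = 0.0700
  C_21 = −[(-0.05)(0.75) − (-0.20)(-0.35)] = 0.1075
  C_22 = (0.65)(0.75) − (-0.20)(-0.10) = 0.4675
  C_23 = −[(0.65)(-0.35) − (-0.05)(-0.10)] = 0.2325
  C_31 = (-0.05)(-0.20) − (-0.20)(0.70) = 0.1500
  C_32 = −[(0.65)(-0.20) − (-0.20)(0.00)] = 0.1300
  C_33 = (0.65)(0.70) − (-0.05)(0.00) = 0.4550
det(I−A) = Σ_j (I−A)_1j·C_1j = (0.65)(0.4550) + (-0.05)(0.0200) + (-0.20)(0.0700) = 0.28075
adj(I−A) = Cᵀ =
  [ 0.4550   0.1075   0.1500]
  [ 0.0200   0.4675   0.1300]
  [ 0.0700   0.2325   0.4550]
(I − A)⁻¹ = adj(I−A) / det(I−A) ≈
  [   1.6207     0.3829     0.5343]
  [   0.0712     1.6652     0.4630]
  [   0.2493     0.8281     1.6207]
First solve x = (I − A)⁻¹ d = adj(I−A)·d / det(I−A); in particular x_2 = (0.0200·110 + 0.4675·90 + 0.1300·85) / 0.28075 = 55.325 / 0.28075 ≈ 197.06144.
Intermediate flow from 3 to 2: z_32 = a_32 · x_2 = 0.35 × 55.325 / 0.28075 = 19.36375 / 0.28075 ≈ 68.972.

z_32 = 68.972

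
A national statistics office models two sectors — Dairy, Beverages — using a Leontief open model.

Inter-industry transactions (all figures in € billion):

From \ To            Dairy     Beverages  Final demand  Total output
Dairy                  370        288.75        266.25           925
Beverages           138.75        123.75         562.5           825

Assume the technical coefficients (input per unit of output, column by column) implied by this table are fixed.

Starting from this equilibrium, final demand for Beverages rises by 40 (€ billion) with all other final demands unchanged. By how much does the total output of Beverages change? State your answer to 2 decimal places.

Δx_B = 52.46

Technical coefficients a_ij = z_ij / X_j:
  a_DD = 370/925 = 0.40, a_BD = 138.75/925 = 0.15
  a_DB = 288.75/825 = 0.35, a_BB = 123.75/825 = 0.15
I − A =
  [   0.60    -0.35]
  [  -0.15     0.85]
det(I−A) = (0.60)(0.85) − (-0.35)(-0.15) = 0.4575
adj(I−A) = [[0.85, 0.35], [0.15, 0.60]]
(I − A)⁻¹ = adj(I−A) / det(I−A) ≈
  [   1.8579     0.7650]
  [   0.3279     1.3115]
Δx = (I − A)⁻¹ Δd with Δd having +40 in the Beverages component and 0 elsewhere.
So Δx_B = L_BB · (+40), where L_BB = adj(I−A)_BB / det(I−A) = 0.60 / 0.4575.
Δx_B = 0.60 × (+40) / 0.4575 = 24.00 / 0.4575 ≈ 52.46.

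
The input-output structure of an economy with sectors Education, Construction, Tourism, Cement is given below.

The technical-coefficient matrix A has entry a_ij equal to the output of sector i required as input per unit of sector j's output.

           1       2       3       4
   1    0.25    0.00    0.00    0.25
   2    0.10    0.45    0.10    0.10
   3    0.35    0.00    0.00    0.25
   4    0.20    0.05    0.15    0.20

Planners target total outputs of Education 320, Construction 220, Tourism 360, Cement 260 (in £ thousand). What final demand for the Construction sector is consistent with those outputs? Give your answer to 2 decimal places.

d_2 = 27.00

I − A =
  [   0.75     0.00     0.00    -0.25]
  [  -0.10     0.55    -0.10    -0.10]
  [  -0.35     0.00     1.00    -0.25]
  [  -0.20    -0.05    -0.15     0.80]
d = (I − A) x:
  d_1 = (+0.75)·320 + (+0.00)·220 + (+0.00)·360 + (-0.25)·260 = 175.00
  d_2 = (-0.10)·320 + (+0.55)·220 + (-0.10)·360 + (-0.10)·260 = 27.00
  d_3 = (-0.35)·320 + (+0.00)·220 + (+1.00)·360 + (-0.25)·260 = 183.00
  d_4 = (-0.20)·320 + (-0.05)·220 + (-0.15)·360 + (+0.80)·260 = 79.00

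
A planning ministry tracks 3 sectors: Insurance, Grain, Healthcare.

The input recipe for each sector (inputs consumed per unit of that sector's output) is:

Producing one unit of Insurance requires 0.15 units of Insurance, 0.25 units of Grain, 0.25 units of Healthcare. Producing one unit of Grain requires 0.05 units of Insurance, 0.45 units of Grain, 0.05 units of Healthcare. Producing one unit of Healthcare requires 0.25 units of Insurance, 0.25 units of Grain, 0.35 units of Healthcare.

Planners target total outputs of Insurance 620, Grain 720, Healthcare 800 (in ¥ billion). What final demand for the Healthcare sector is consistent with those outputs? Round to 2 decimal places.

d_3 = 329.00

I − A =
  [   0.85    -0.05    -0.25]
  [  -0.25     0.55    -0.25]
  [  -0.25    -0.05     0.65]
d = (I − A) x:
  d_1 = (+0.85)·620 + (-0.05)·720 + (-0.25)·800 = 291.00
  d_2 = (-0.25)·620 + (+0.55)·720 + (-0.25)·800 = 41.00
  d_3 = (-0.25)·620 + (-0.05)·720 + (+0.65)·800 = 329.00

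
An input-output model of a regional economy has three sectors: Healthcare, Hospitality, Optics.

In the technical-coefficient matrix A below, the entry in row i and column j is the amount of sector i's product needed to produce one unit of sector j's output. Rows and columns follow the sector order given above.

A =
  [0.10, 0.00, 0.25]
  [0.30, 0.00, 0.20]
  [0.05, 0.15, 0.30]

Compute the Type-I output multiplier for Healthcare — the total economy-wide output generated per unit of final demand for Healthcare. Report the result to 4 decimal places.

m_1 = 1.7005

I − A =
  [   0.90     0.00    -0.25]
  [  -0.30     1.00    -0.20]
  [  -0.05    -0.15     0.70]
Cofactors of I−A, C_ij = (−1)^(i+j)·(minor ij) (rows/columns in the sector order above):
  C_11 = (1.00)(0.70) − (-0.20)(-0.15) = 0.6700
  C_12 = −[(-0.30)(0.70) − (-0.20)(-0.05)] = 0.2200
  C_13 = (-0.30)(-0.15) − (1.00)(-0.05) = 0.0950
  C_21 = −[(0.00)(0.70) − (-0.25)(-0.15)] = 0.0375
  C_22 = (0.90)(0.70) − (-0.25)(-0.05) = 0.6175
  C_23 = −[(0.90)(-0.15) − (0.00)(-0.05)] = 0.1350
  C_31 = (0.00)(-0.20) − (-0.25)(1.00) = 0.2500
  C_32 = −[(0.90)(-0.20) − (-0.25)(-0.30)] = 0.2550
  C_33 = (0.90)(1.00) − (0.00)(-0.30) = 0.9000
det(I−A) = Σ_j (I−A)_1j·C_1j = (0.90)(0.6700) + (0.00)(0.2200) + (-0.25)(0.0950) = 0.57925
adj(I−A) = Cᵀ =
  [ 0.6700   0.0375   0.2500]
  [ 0.2200   0.6175   0.2550]
  [ 0.0950   0.1350   0.9000]
(I − A)⁻¹ = adj(I−A) / det(I−A) ≈
  [   1.15667     0.06474     0.43159]
  [   0.37980     1.06603     0.44022]
  [   0.16401     0.23306     1.55373]
The output multiplier for sector j is the column-j sum of the Leontief inverse (I − A)⁻¹ = adj(I−A) / det(I−A).
Column 1 of adj(I−A): (0.6700, 0.2200, 0.0950); det(I−A) = 0.57925.
m_1 = (0.6700 + 0.2200 + 0.0950) / 0.57925 = 0.985 / 0.57925 ≈ 1.7005.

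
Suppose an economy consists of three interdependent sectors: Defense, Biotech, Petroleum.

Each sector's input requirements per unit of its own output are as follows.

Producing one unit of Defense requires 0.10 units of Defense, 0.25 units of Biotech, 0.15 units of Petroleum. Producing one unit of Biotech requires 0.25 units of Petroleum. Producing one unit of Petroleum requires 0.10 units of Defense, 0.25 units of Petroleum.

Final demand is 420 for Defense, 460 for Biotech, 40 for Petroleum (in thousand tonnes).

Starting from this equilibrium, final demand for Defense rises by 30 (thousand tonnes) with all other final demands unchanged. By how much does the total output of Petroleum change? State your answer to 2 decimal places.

I − A =
  [   0.90     0.00    -0.10]
  [  -0.25     1.00     0.00]
  [  -0.15    -0.25     0.75]
Cofactors of I−A, C_ij = (−1)^(i+j)·(minor ij) (rows/columns in the sector order above):
  C_11 = (1.00)(0.75) − (0.00)(-0.25) = 0.7500
  C_12 = −[(-0.25)(0.75) − (0.00)(-0.15)] = 0.1875
  C_13 = (-0.25)(-0.25) − (1.00)(-0.15) = 0.2125
  C_21 = −[(0.00)(0.75) − (-0.10)(-0.25)] = 0.0250
  C_22 = (0.90)(0.75) − (-0.10)(-0.15) = 0.6600
  C_23 = −[(0.90)(-0.25) − (0.00)(-0.15)] = 0.2250
  C_31 = (0.00)(0.00) − (-0.10)(1.00) = 0.1000
  C_32 = −[(0.90)(0.00) − (-0.10)(-0.25)] = 0.0250
  C_33 = (0.90)(1.00) − (0.00)(-0.25) = 0.9000
det(I−A) = Σ_j (I−A)_1j·C_1j = (0.90)(0.7500) + (0.00)(0.1875) + (-0.10)(0.2125) = 0.65375
adj(I−A) = Cᵀ =
  [ 0.7500   0.0250   0.1000]
  [ 0.1875   0.6600   0.0250]
  [ 0.2125   0.2250   0.9000]
(I − A)⁻¹ = adj(I−A) / det(I−A) ≈
  [   1.1472     0.0382     0.1530]
  [   0.2868     1.0096     0.0382]
  [   0.3250     0.3442     1.3767]
Δx = (I − A)⁻¹ Δd with Δd having +30 in the Defense component and 0 elsewhere.
So Δx_P = L_PD · (+30), where L_PD = adj(I−A)_PD / det(I−A) = 0.2125 / 0.65375.
Δx_P = 0.2125 × (+30) / 0.65375 = 6.375 / 0.65375 ≈ 9.75.

Δx_P = 9.75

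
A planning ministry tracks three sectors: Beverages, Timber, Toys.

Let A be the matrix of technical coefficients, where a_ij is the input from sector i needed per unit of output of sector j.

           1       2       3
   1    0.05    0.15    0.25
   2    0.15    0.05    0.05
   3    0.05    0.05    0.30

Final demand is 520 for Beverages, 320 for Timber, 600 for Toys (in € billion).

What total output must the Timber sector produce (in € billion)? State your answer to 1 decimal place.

I − A =
  [   0.95    -0.15    -0.25]
  [  -0.15     0.95    -0.05]
  [  -0.05    -0.05     0.70]
Cofactors of I−A, C_ij = (−1)^(i+j)·(minor ij) (rows/columns in the sector order above):
  C_11 = (0.95)(0.70) − (-0.05)(-0.05) = 0.6625
  C_12 = −[(-0.15)(0.70) − (-0.05)(-0.05)] = 0.1075
  C_13 = (-0.15)(-0.05) − (0.95)(-0.05) = 0.0550
  C_21 = −[(-0.15)(0.70) − (-0.25)(-0.05)] = 0.1175
  C_22 = (0.95)(0.70) − (-0.25)(-0.05) = 0.6525
  C_23 = −[(0.95)(-0.05) − (-0.15)(-0.05)] = 0.0550
  C_31 = (-0.15)(-0.05) − (-0.25)(0.95) = 0.2450
  C_32 = −[(0.95)(-0.05) − (-0.25)(-0.15)] = 0.0850
  C_33 = (0.95)(0.95) − (-0.15)(-0.15) = 0.8800
det(I−A) = Σ_j (I−A)_1j·C_1j = (0.95)(0.6625) + (-0.15)(0.1075) + (-0.25)(0.0550) = 0.5995
adj(I−A) = Cᵀ =
  [ 0.6625   0.1175   0.2450]
  [ 0.1075   0.6525   0.0850]
  [ 0.0550   0.0550   0.8800]
(I − A)⁻¹ = adj(I−A) / det(I−A) ≈
  [   1.1051     0.1960     0.4087]
  [   0.1793     1.0884     0.1418]
  [   0.0917     0.0917     1.4679]
x = (I − A)⁻¹ d = adj(I−A)·d / det(I−A), with det(I−A) = 0.5995:
  x_1 = (0.6625·520 + 0.1175·320 + 0.2450·600) / 0.5995 = 529.10 / 0.5995 ≈ 882.6
  x_2 = (0.1075·520 + 0.6525·320 + 0.0850·600) / 0.5995 = 315.70 / 0.5995 ≈ 526.6
  x_3 = (0.0550·520 + 0.0550·320 + 0.8800·600) / 0.5995 = 574.20 / 0.5995 ≈ 957.8

x_2 = 526.6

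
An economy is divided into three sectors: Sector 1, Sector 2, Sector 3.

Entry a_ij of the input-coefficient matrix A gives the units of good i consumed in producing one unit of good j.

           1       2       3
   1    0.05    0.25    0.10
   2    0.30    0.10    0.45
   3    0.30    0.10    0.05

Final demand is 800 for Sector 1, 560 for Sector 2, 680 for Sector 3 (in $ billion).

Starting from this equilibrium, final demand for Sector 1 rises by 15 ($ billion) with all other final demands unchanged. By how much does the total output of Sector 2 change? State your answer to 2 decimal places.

Δx_2 = 9.93

I − A =
  [   0.95    -0.25    -0.10]
  [  -0.30     0.90    -0.45]
  [  -0.30    -0.10     0.95]
Cofactors of I−A, C_ij = (−1)^(i+j)·(minor ij) (rows/columns in the sector order above):
  C_11 = (0.90)(0.95) − (-0.45)(-0.10) = 0.8100
  C_12 = −[(-0.30)(0.95) − (-0.45)(-0.30)] = 0.4200
  C_13 = (-0.30)(-0.10) − (0.90)(-0.30) = 0.3000
  C_21 = −[(-0.25)(0.95) − (-0.10)(-0.10)] = 0.2475
  C_22 = (0.95)(0.95) − (-0.10)(-0.30) = 0.8725
  C_23 = −[(0.95)(-0.10) − (-0.25)(-0.30)] = 0.1700
  C_31 = (-0.25)(-0.45) − (-0.10)(0.90) = 0.2025
  C_32 = −[(0.95)(-0.45) − (-0.10)(-0.30)] = 0.4575
  C_33 = (0.95)(0.90) − (-0.25)(-0.30) = 0.7800
det(I−A) = Σ_j (I−A)_1j·C_1j = (0.95)(0.8100) + (-0.25)(0.4200) + (-0.10)(0.3000) = 0.6345
adj(I−A) = Cᵀ =
  [ 0.8100   0.2475   0.2025]
  [ 0.4200   0.8725   0.4575]
  [ 0.3000   0.1700   0.7800]
(I − A)⁻¹ = adj(I−A) / det(I−A) ≈
  [   1.2766     0.3901     0.3191]
  [   0.6619     1.3751     0.7210]
  [   0.4728     0.2679     1.2293]
Δx = (I − A)⁻¹ Δd with Δd having +15 in the Sector 1 component and 0 elsewhere.
So Δx_2 = L_21 · (+15), where L_21 = adj(I−A)_21 / det(I−A) = 0.4200 / 0.6345.
Δx_2 = 0.4200 × (+15) / 0.6345 = 6.30 / 0.6345 ≈ 9.93.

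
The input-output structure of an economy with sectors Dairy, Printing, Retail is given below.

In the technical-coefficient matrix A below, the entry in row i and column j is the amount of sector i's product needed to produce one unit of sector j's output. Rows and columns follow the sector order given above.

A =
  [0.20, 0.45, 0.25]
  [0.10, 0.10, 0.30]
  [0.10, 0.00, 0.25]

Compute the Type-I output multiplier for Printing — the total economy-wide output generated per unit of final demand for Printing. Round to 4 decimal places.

m_2 = 2.0362

I − A =
  [   0.80    -0.45    -0.25]
  [  -0.10     0.90    -0.30]
  [  -0.10     0.00     0.75]
Cofactors of I−A, C_ij = (−1)^(i+j)·(minor ij) (rows/columns in the sector order above):
  C_11 = (0.90)(0.75) − (-0.30)(0.00) = 0.6750
  C_12 = −[(-0.10)(0.75) − (-0.30)(-0.10)] = 0.1050
  C_13 = (-0.10)(0.00) − (0.90)(-0.10) = 0.0900
  C_21 = −[(-0.45)(0.75) − (-0.25)(0.00)] = 0.3375
  C_22 = (0.80)(0.75) − (-0.25)(-0.10) = 0.5750
  C_23 = −[(0.80)(0.00) − (-0.45)(-0.10)] = 0.0450
  C_31 = (-0.45)(-0.30) − (-0.25)(0.90) = 0.3600
  C_32 = −[(0.80)(-0.30) − (-0.25)(-0.10)] = 0.2650
  C_33 = (0.80)(0.90) − (-0.45)(-0.10) = 0.6750
det(I−A) = Σ_j (I−A)_1j·C_1j = (0.80)(0.6750) + (-0.45)(0.1050) + (-0.25)(0.0900) = 0.47025
adj(I−A) = Cᵀ =
  [ 0.6750   0.3375   0.3600]
  [ 0.1050   0.5750   0.2650]
  [ 0.0900   0.0450   0.6750]
(I − A)⁻¹ = adj(I−A) / det(I−A) ≈
  [   1.43541     0.71770     0.76555]
  [   0.22329     1.22275     0.56353]
  [   0.19139     0.09569     1.43541]
The output multiplier for sector j is the column-j sum of the Leontief inverse (I − A)⁻¹ = adj(I−A) / det(I−A).
Column 2 of adj(I−A): (0.3375, 0.5750, 0.0450); det(I−A) = 0.47025.
m_2 = (0.3375 + 0.5750 + 0.0450) / 0.47025 = 0.9575 / 0.47025 ≈ 2.0362.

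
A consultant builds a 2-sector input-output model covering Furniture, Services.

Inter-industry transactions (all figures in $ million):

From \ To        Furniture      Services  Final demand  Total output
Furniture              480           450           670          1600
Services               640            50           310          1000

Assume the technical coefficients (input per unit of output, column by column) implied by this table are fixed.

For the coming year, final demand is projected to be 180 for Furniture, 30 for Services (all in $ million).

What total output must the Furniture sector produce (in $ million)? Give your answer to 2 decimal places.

x_1 = 380.41

Technical coefficients a_ij = z_ij / X_j:
  a_11 = 480/1600 = 0.30, a_21 = 640/1600 = 0.40
  a_12 = 450/1000 = 0.45, a_22 = 50/1000 = 0.05
I − A =
  [   0.70    -0.45]
  [  -0.40     0.95]
det(I−A) = (0.70)(0.95) − (-0.45)(-0.40) = 0.4850
adj(I−A) = [[0.95, 0.45], [0.40, 0.70]]
(I − A)⁻¹ = adj(I−A) / det(I−A) ≈
  [   1.9588     0.9278]
  [   0.8247     1.4433]
x = (I − A)⁻¹ d = adj(I−A)·d / det(I−A), with det(I−A) = 0.4850:
  x_1 = (0.95·180 + 0.45·30) / 0.4850 = 184.50 / 0.4850 ≈ 380.41
  x_2 = (0.40·180 + 0.70·30) / 0.4850 = 93.00 / 0.4850 ≈ 191.75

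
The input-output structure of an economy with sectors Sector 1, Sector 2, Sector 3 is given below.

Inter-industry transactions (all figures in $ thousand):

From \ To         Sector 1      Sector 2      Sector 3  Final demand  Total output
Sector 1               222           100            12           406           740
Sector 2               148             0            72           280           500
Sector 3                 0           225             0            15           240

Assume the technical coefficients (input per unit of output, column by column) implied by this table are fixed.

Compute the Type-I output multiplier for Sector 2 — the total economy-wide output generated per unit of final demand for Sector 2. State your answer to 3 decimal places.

m_2 = 2.206

Technical coefficients a_ij = z_ij / X_j:
  a_11 = 222/740 = 0.30, a_21 = 148/740 = 0.20, a_31 = 0/740 = 0.00
  a_12 = 100/500 = 0.20, a_22 = 0/500 = 0.00, a_32 = 225/500 = 0.45
  a_13 = 12/240 = 0.05, a_23 = 72/240 = 0.30, a_33 = 0/240 = 0.00
I − A =
  [   0.70    -0.20    -0.05]
  [  -0.20     1.00    -0.30]
  [   0.00    -0.45     1.00]
Cofactors of I−A, C_ij = (−1)^(i+j)·(minor ij) (rows/columns in the sector order above):
  C_11 = (1.00)(1.00) − (-0.30)(-0.45) = 0.8650
  C_12 = −[(-0.20)(1.00) − (-0.30)(0.00)] = 0.2000
  C_13 = (-0.20)(-0.45) − (1.00)(0.00) = 0.0900
  C_21 = −[(-0.20)(1.00) − (-0.05)(-0.45)] = 0.2225
  C_22 = (0.70)(1.00) − (-0.05)(0.00) = 0.7000
  C_23 = −[(0.70)(-0.45) − (-0.20)(0.00)] = 0.3150
  C_31 = (-0.20)(-0.30) − (-0.05)(1.00) = 0.1100
  C_32 = −[(0.70)(-0.30) − (-0.05)(-0.20)] = 0.2200
  C_33 = (0.70)(1.00) − (-0.20)(-0.20) = 0.6600
det(I−A) = Σ_j (I−A)_1j·C_1j = (0.70)(0.8650) + (-0.20)(0.2000) + (-0.05)(0.0900) = 0.5610
adj(I−A) = Cᵀ =
  [ 0.8650   0.2225   0.1100]
  [ 0.2000   0.7000   0.2200]
  [ 0.0900   0.3150   0.6600]
(I − A)⁻¹ = adj(I−A) / det(I−A) ≈
  [   1.5419     0.3966     0.1961]
  [   0.3565     1.2478     0.3922]
  [   0.1604     0.5615     1.1765]
The output multiplier for sector j is the column-j sum of the Leontief inverse (I − A)⁻¹ = adj(I−A) / det(I−A).
Column 2 of adj(I−A): (0.2225, 0.7000, 0.3150); det(I−A) = 0.5610.
m_2 = (0.2225 + 0.7000 + 0.3150) / 0.5610 = 1.2375 / 0.5610 ≈ 2.206.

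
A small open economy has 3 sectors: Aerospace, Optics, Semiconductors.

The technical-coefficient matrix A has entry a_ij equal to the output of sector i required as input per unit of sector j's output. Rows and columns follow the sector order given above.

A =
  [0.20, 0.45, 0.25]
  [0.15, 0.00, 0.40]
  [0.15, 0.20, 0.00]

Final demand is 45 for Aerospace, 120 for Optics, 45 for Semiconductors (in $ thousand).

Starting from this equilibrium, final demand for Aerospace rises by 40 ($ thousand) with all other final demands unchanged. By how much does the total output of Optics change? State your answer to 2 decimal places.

Δx_O = 14.08

I − A =
  [   0.80    -0.45    -0.25]
  [  -0.15     1.00    -0.40]
  [  -0.15    -0.20     1.00]
Cofactors of I−A, C_ij = (−1)^(i+j)·(minor ij) (rows/columns in the sector order above):
  C_11 = (1.00)(1.00) − (-0.40)(-0.20) = 0.9200
  C_12 = −[(-0.15)(1.00) − (-0.40)(-0.15)] = 0.2100
  C_13 = (-0.15)(-0.20) − (1.00)(-0.15) = 0.1800
  C_21 = −[(-0.45)(1.00) − (-0.25)(-0.20)] = 0.5000
  C_22 = (0.80)(1.00) − (-0.25)(-0.15) = 0.7625
  C_23 = −[(0.80)(-0.20) − (-0.45)(-0.15)] = 0.2275
  C_31 = (-0.45)(-0.40) − (-0.25)(1.00) = 0.4300
  C_32 = −[(0.80)(-0.40) − (-0.25)(-0.15)] = 0.3575
  C_33 = (0.80)(1.00) − (-0.45)(-0.15) = 0.7325
det(I−A) = Σ_j (I−A)_1j·C_1j = (0.80)(0.9200) + (-0.45)(0.2100) + (-0.25)(0.1800) = 0.5965
adj(I−A) = Cᵀ =
  [ 0.9200   0.5000   0.4300]
  [ 0.2100   0.7625   0.3575]
  [ 0.1800   0.2275   0.7325]
(I − A)⁻¹ = adj(I−A) / det(I−A) ≈
  [   1.5423     0.8382     0.7209]
  [   0.3521     1.2783     0.5993]
  [   0.3018     0.3814     1.2280]
Δx = (I − A)⁻¹ Δd with Δd having +40 in the Aerospace component and 0 elsewhere.
So Δx_O = L_OA · (+40), where L_OA = adj(I−A)_OA / det(I−A) = 0.2100 / 0.5965.
Δx_O = 0.2100 × (+40) / 0.5965 = 8.40 / 0.5965 ≈ 14.08.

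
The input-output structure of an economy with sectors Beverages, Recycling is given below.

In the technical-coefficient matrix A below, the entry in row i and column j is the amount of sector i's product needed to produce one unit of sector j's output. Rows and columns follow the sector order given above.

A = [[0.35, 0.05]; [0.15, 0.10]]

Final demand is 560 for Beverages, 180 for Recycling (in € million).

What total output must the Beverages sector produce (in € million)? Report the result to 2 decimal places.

x_B = 888.31

I − A =
  [   0.65    -0.05]
  [  -0.15     0.90]
det(I−A) = (0.65)(0.90) − (-0.05)(-0.15) = 0.5775
adj(I−A) = [[0.90, 0.05], [0.15, 0.65]]
(I − A)⁻¹ = adj(I−A) / det(I−A) ≈
  [   1.5584     0.0866]
  [   0.2597     1.1255]
x = (I − A)⁻¹ d = adj(I−A)·d / det(I−A), with det(I−A) = 0.5775:
  x_B = (0.90·560 + 0.05·180) / 0.5775 = 513.00 / 0.5775 ≈ 888.31
  x_R = (0.15·560 + 0.65·180) / 0.5775 = 201.00 / 0.5775 ≈ 348.05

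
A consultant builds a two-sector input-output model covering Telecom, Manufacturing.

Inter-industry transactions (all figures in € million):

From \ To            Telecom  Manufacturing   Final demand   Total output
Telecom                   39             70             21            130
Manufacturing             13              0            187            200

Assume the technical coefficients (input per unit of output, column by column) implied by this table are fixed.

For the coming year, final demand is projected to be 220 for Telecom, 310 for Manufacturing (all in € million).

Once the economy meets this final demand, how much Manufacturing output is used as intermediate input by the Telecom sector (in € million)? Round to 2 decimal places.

Technical coefficients a_ij = z_ij / X_j:
  a_TT = 39/130 = 0.30, a_MT = 13/130 = 0.10
  a_TM = 70/200 = 0.35, a_MM = 0/200 = 0.00
I − A =
  [   0.70    -0.35]
  [  -0.10     1.00]
det(I−A) = (0.70)(1.00) − (-0.35)(-0.10) = 0.6650
adj(I−A) = [[1.00, 0.35], [0.10, 0.70]]
(I − A)⁻¹ = adj(I−A) / det(I−A) ≈
  [   1.5038     0.5263]
  [   0.1504     1.0526]
First solve x = (I − A)⁻¹ d = adj(I−A)·d / det(I−A); in particular x_T = (1.00·220 + 0.35·310) / 0.6650 = 328.50 / 0.6650 ≈ 493.9850.
Intermediate flow from M to T: z_MT = a_MT · x_T = 0.10 × 328.50 / 0.6650 = 32.85 / 0.6650 ≈ 49.40.

z_MT = 49.40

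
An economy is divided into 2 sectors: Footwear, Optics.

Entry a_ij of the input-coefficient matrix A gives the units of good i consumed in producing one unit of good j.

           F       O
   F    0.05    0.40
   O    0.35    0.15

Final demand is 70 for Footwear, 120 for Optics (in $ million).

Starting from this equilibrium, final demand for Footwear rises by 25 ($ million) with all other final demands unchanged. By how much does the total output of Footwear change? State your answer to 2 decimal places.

I − A =
  [   0.95    -0.40]
  [  -0.35     0.85]
det(I−A) = (0.95)(0.85) − (-0.40)(-0.35) = 0.6675
adj(I−A) = [[0.85, 0.40], [0.35, 0.95]]
(I − A)⁻¹ = adj(I−A) / det(I−A) ≈
  [   1.2734     0.5993]
  [   0.5243     1.4232]
Δx = (I − A)⁻¹ Δd with Δd having +25 in the Footwear component and 0 elsewhere.
So Δx_F = L_FF · (+25), where L_FF = adj(I−A)_FF / det(I−A) = 0.85 / 0.6675.
Δx_F = 0.85 × (+25) / 0.6675 = 21.25 / 0.6675 ≈ 31.84.

Δx_F = 31.84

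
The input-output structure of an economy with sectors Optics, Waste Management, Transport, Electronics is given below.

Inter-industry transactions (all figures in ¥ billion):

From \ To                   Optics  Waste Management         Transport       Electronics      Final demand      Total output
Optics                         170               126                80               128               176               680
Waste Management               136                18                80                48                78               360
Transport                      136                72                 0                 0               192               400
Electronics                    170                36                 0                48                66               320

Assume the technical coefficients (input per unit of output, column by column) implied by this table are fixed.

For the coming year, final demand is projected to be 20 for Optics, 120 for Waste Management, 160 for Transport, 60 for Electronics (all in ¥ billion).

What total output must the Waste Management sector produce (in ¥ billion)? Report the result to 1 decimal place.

Technical coefficients a_ij = z_ij / X_j:
  a_11 = 170/680 = 0.25, a_21 = 136/680 = 0.20, a_31 = 136/680 = 0.20, a_41 = 170/680 = 0.25
  a_12 = 126/360 = 0.35, a_22 = 18/360 = 0.05, a_32 = 72/360 = 0.20, a_42 = 36/360 = 0.10
  a_13 = 80/400 = 0.20, a_23 = 80/400 = 0.20, a_33 = 0/400 = 0.00, a_43 = 0/400 = 0.00
  a_14 = 128/320 = 0.40, a_24 = 48/320 = 0.15, a_34 = 0/320 = 0.00, a_44 = 48/320 = 0.15
I − A =
  [   0.75    -0.35    -0.20    -0.40]
  [  -0.20     0.95    -0.20    -0.15]
  [  -0.20    -0.20     1.00     0.00]
  [  -0.25    -0.10     0.00     0.85]
Compute the cofactors C_ij = (−1)^(i+j)·(3×3 minor ij) of I−A; the adjugate is their transpose:
adj(I−A) = Cᵀ =
  [ 0.75850   0.37150   0.22600   0.42250]
  [ 0.24150   0.50350   0.14900   0.20250]
  [ 0.20000   0.17500   0.41875   0.12500]
  [ 0.25150   0.16850   0.08400   0.55250]
det(I−A) = Σ_j (I−A)_1j·C_1j = (0.75)(0.75850) + (-0.35)(0.24150) + (-0.20)(0.20000) + (-0.40)(0.25150) = 0.34375
(I − A)⁻¹ = adj(I−A) / det(I−A) ≈
  [   2.2065     1.0807     0.6575     1.2291]
  [   0.7025     1.4647     0.4335     0.5891]
  [   0.5818     0.5091     1.2182     0.3636]
  [   0.7316     0.4902     0.2444     1.6073]
x = (I − A)⁻¹ d = adj(I−A)·d / det(I−A), with det(I−A) = 0.34375:
  x_1 = (0.75850·20 + 0.37150·120 + 0.22600·160 + 0.42250·60) / 0.34375 = 121.26 / 0.34375 ≈ 352.8
  x_2 = (0.24150·20 + 0.50350·120 + 0.14900·160 + 0.20250·60) / 0.34375 = 101.24 / 0.34375 ≈ 294.5
  x_3 = (0.20000·20 + 0.17500·120 + 0.41875·160 + 0.12500·60) / 0.34375 = 99.50 / 0.34375 ≈ 289.5
  x_4 = (0.25150·20 + 0.16850·120 + 0.08400·160 + 0.55250·60) / 0.34375 = 71.84 / 0.34375 ≈ 209.0

x_2 = 294.5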